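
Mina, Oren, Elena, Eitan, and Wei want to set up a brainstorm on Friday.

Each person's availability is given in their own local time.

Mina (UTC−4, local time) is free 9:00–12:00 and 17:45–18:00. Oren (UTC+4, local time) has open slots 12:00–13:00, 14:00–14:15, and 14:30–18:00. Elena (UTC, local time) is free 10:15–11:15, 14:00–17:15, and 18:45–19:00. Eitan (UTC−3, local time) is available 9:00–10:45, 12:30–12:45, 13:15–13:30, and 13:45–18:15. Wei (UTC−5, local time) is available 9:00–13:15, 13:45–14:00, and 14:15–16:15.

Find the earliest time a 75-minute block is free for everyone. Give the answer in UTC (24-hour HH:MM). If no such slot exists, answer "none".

none

Mina → UTC: 13:00–16:00, 21:45–22:00.
Oren → UTC: 08:00–09:00, 10:00–10:15, 10:30–14:00.
Elena → UTC: 10:15–11:15, 14:00–17:15, 18:45–19:00.
Eitan → UTC: 12:00–13:45, 15:30–15:45, 16:15–16:30, 16:45–21:15.
Wei → UTC: 14:00–18:15, 18:45–19:00, 19:15–21:15.
Mina ∩ Oren: 13:00–14:00.
Mina ∩ Oren ∩ Elena: (none).
Mina ∩ Oren ∩ Elena ∩ Eitan: (none).
Mina ∩ Oren ∩ Elena ∩ Eitan ∩ Wei: (none).
Windows ≥ 75 min: (none).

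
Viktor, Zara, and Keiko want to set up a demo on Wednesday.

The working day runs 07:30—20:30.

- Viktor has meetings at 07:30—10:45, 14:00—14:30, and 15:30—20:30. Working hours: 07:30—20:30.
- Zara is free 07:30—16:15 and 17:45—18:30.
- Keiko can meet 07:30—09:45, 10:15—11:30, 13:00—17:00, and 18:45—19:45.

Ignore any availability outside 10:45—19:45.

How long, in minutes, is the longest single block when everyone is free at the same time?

Viktor free within 07:30–20:30: 10:45–14:00, 14:30–15:30.
Viktor ∩ Zara: 10:45–14:00, 14:30–15:30.
Viktor ∩ Zara ∩ Keiko: 10:45–11:30, 13:00–14:00, 14:30–15:30.
Restricted to 10:45–19:45: 10:45–11:30, 13:00–14:00, 14:30–15:30.
Common window lengths: 45, 60, 60 min; longest is 60.

60 minutes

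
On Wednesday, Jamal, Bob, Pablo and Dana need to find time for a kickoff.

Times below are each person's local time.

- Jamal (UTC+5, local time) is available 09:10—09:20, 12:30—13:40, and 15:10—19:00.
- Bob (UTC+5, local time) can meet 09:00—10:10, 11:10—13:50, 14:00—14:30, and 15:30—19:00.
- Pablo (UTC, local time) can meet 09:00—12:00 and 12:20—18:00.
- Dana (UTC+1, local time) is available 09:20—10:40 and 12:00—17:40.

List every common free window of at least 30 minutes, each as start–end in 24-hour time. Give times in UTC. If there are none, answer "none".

11:00–12:00, 12:20–14:00

Jamal → UTC: 04:10–04:20, 07:30–08:40, 10:10–14:00.
Bob → UTC: 04:00–05:10, 06:10–08:50, 09:00–09:30, 10:30–14:00.
Pablo → UTC: 09:00–12:00, 12:20–18:00.
Dana → UTC: 08:20–09:40, 11:00–16:40.
Jamal ∩ Bob: 04:10–04:20, 07:30–08:40, 10:30–14:00.
Jamal ∩ Bob ∩ Pablo: 10:30–12:00, 12:20–14:00.
Jamal ∩ Bob ∩ Pablo ∩ Dana: 11:00–12:00, 12:20–14:00.
Windows ≥ 30 min: 11:00–12:00, 12:20–14:00.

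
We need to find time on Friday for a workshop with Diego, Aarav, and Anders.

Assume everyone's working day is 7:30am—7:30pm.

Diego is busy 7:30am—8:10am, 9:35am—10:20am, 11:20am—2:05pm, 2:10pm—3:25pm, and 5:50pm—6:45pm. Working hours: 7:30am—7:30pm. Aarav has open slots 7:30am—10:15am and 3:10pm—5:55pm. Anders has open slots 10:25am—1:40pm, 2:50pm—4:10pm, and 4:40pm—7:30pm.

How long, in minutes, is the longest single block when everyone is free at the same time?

Diego free within 07:30–19:30: 08:10–09:35, 10:20–11:20, 14:05–14:10, 15:25–17:50, 18:45–19:30.
Diego ∩ Aarav: 08:10–09:35, 15:25–17:50.
Diego ∩ Aarav ∩ Anders: 15:25–16:10, 16:40–17:50.
Common window lengths: 45, 70 min; longest is 70.

70 minutes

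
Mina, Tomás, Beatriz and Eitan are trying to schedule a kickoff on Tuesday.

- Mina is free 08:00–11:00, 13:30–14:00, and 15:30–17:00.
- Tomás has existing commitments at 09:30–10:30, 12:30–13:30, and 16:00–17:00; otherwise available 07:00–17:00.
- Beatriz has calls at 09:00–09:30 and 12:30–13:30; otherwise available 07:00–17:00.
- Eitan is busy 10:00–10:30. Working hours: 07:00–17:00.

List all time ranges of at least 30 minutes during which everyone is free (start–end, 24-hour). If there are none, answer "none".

Tomás free within 07:00–17:00: 07:00–09:30, 10:30–12:30, 13:30–16:00.
Beatriz free within 07:00–17:00: 07:00–09:00, 09:30–12:30, 13:30–17:00.
Eitan free within 07:00–17:00: 07:00–10:00, 10:30–17:00.
Mina ∩ Tomás: 08:00–09:30, 10:30–11:00, 13:30–14:00, 15:30–16:00.
Mina ∩ Tomás ∩ Beatriz: 08:00–09:00, 10:30–11:00, 13:30–14:00, 15:30–16:00.
Mina ∩ Tomás ∩ Beatriz ∩ Eitan: 08:00–09:00, 10:30–11:00, 13:30–14:00, 15:30–16:00.
Windows ≥ 30 min: 08:00–09:00, 10:30–11:00, 13:30–14:00, 15:30–16:00.

08:00–09:00, 10:30–11:00, 13:30–14:00, 15:30–16:00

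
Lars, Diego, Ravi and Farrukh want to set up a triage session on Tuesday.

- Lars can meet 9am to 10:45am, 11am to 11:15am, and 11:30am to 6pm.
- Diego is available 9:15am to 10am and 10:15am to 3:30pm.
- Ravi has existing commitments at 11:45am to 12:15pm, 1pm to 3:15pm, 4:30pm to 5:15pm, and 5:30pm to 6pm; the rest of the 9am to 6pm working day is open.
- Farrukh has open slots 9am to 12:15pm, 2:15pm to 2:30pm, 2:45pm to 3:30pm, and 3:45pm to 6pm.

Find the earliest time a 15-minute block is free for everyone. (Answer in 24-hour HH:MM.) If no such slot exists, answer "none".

09:15

Ravi free within 09:00–18:00: 09:00–11:45, 12:15–13:00, 15:15–16:30, 17:15–17:30.
Lars ∩ Diego: 09:15–10:00, 10:15–10:45, 11:00–11:15, 11:30–15:30.
Lars ∩ Diego ∩ Ravi: 09:15–10:00, 10:15–10:45, 11:00–11:15, 11:30–11:45, 12:15–13:00, 15:15–15:30.
Lars ∩ Diego ∩ Ravi ∩ Farrukh: 09:15–10:00, 10:15–10:45, 11:00–11:15, 11:30–11:45, 15:15–15:30.
Windows ≥ 15 min: 09:15–10:00, 10:15–10:45, 11:00–11:15, 11:30–11:45, 15:15–15:30.
Earliest such window starts at 09:15.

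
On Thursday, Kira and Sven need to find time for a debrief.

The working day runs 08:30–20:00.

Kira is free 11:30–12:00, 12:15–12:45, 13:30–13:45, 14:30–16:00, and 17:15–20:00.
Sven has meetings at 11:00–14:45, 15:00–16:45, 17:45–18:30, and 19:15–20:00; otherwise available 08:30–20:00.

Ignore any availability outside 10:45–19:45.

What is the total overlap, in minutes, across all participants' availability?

90 minutes

Sven free within 08:30–20:00: 08:30–11:00, 14:45–15:00, 16:45–17:45, 18:30–19:15.
Kira ∩ Sven: 14:45–15:00, 17:15–17:45, 18:30–19:15.
Restricted to 10:45–19:45: 14:45–15:00, 17:15–17:45, 18:30–19:15.
Total common minutes: 15 + 30 + 45 = 90.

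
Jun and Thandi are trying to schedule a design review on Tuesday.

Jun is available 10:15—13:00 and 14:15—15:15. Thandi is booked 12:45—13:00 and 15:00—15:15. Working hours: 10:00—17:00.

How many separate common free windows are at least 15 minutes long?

2

Thandi free within 10:00–17:00: 10:00–12:45, 13:00–15:00, 15:15–17:00.
Jun ∩ Thandi: 10:15–12:45, 14:15–15:00.
Windows ≥ 15 min: 10:15–12:45, 14:15–15:00.
That's 2 windows.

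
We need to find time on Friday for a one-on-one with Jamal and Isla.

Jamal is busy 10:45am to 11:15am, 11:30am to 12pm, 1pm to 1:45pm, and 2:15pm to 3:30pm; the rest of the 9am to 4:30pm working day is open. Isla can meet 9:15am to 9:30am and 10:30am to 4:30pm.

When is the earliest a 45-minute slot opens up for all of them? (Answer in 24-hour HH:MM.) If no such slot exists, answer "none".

12:00

Jamal free within 09:00–16:30: 09:00–10:45, 11:15–11:30, 12:00–13:00, 13:45–14:15, 15:30–16:30.
Jamal ∩ Isla: 09:15–09:30, 10:30–10:45, 11:15–11:30, 12:00–13:00, 13:45–14:15, 15:30–16:30.
Windows ≥ 45 min: 12:00–13:00, 15:30–16:30.
Earliest such window starts at 12:00.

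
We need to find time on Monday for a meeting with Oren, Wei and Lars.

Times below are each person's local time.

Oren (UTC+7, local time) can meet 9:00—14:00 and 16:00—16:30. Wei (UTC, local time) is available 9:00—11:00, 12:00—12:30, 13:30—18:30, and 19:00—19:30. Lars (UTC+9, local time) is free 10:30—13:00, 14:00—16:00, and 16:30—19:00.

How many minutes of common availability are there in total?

30 minutes

Oren → UTC: 02:00–07:00, 09:00–09:30.
Wei → UTC: 09:00–11:00, 12:00–12:30, 13:30–18:30, 19:00–19:30.
Lars → UTC: 01:30–04:00, 05:00–07:00, 07:30–10:00.
Oren ∩ Wei: 09:00–09:30.
Oren ∩ Wei ∩ Lars: 09:00–09:30.
Total common minutes: 30.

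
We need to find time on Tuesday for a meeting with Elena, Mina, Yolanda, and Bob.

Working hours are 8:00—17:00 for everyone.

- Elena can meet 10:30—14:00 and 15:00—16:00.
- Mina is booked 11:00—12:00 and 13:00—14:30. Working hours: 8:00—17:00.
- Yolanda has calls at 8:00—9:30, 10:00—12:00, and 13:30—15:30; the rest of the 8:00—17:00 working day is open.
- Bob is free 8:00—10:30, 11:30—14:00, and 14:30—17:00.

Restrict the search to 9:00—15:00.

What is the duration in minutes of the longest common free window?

Mina free within 08:00–17:00: 08:00–11:00, 12:00–13:00, 14:30–17:00.
Yolanda free within 08:00–17:00: 09:30–10:00, 12:00–13:30, 15:30–17:00.
Elena ∩ Mina: 10:30–11:00, 12:00–13:00, 15:00–16:00.
Elena ∩ Mina ∩ Yolanda: 12:00–13:00, 15:30–16:00.
Elena ∩ Mina ∩ Yolanda ∩ Bob: 12:00–13:00, 15:30–16:00.
Restricted to 09:00–15:00: 12:00–13:00.
Single common window of 60 minutes.

60 minutes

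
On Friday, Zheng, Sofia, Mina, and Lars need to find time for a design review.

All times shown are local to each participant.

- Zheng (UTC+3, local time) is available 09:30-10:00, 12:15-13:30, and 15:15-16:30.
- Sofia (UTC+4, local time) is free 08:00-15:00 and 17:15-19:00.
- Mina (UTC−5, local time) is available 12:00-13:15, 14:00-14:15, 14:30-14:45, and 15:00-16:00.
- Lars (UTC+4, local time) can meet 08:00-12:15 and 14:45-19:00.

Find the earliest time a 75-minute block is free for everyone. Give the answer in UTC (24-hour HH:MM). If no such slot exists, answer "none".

none

Zheng → UTC: 06:30–07:00, 09:15–10:30, 12:15–13:30.
Sofia → UTC: 04:00–11:00, 13:15–15:00.
Mina → UTC: 17:00–18:15, 19:00–19:15, 19:30–19:45, 20:00–21:00.
Lars → UTC: 04:00–08:15, 10:45–15:00.
Zheng ∩ Sofia: 06:30–07:00, 09:15–10:30, 13:15–13:30.
Zheng ∩ Sofia ∩ Mina: (none).
Zheng ∩ Sofia ∩ Mina ∩ Lars: (none).
Windows ≥ 75 min: (none).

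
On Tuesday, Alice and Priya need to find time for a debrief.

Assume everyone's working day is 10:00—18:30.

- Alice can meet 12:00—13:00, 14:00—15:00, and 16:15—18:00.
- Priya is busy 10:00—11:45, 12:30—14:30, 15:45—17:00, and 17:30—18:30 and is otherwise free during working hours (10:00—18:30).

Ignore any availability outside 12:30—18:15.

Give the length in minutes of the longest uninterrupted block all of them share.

30 minutes

Priya free within 10:00–18:30: 11:45–12:30, 14:30–15:45, 17:00–17:30.
Alice ∩ Priya: 12:00–12:30, 14:30–15:00, 17:00–17:30.
Restricted to 12:30–18:15: 14:30–15:00, 17:00–17:30.
Common window lengths: 30, 30 min; longest is 30.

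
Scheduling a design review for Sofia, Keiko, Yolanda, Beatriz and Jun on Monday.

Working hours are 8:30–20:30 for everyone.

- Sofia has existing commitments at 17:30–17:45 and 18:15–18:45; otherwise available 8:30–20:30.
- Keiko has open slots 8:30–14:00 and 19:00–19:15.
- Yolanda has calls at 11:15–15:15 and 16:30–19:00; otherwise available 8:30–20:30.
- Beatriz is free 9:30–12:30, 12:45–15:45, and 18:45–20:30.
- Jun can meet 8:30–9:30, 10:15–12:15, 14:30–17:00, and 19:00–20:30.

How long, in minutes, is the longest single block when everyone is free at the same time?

Sofia free within 08:30–20:30: 08:30–17:30, 17:45–18:15, 18:45–20:30.
Yolanda free within 08:30–20:30: 08:30–11:15, 15:15–16:30, 19:00–20:30.
Sofia ∩ Keiko: 08:30–14:00, 19:00–19:15.
Sofia ∩ Keiko ∩ Yolanda: 08:30–11:15, 19:00–19:15.
Sofia ∩ Keiko ∩ Yolanda ∩ Beatriz: 09:30–11:15, 19:00–19:15.
Sofia ∩ Keiko ∩ Yolanda ∩ Beatriz ∩ Jun: 10:15–11:15, 19:00–19:15.
Common window lengths: 60, 15 min; longest is 60.

60 minutes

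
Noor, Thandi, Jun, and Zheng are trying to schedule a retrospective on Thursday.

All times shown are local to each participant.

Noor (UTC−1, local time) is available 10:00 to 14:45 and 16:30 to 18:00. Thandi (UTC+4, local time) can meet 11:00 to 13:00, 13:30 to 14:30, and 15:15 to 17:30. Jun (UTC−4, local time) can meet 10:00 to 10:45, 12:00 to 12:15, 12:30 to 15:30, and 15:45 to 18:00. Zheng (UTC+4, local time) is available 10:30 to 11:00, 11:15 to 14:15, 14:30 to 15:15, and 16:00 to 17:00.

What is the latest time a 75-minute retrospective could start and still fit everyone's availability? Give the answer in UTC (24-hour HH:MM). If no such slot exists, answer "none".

none

Noor → UTC: 11:00–15:45, 17:30–19:00.
Thandi → UTC: 07:00–09:00, 09:30–10:30, 11:15–13:30.
Jun → UTC: 14:00–14:45, 16:00–16:15, 16:30–19:30, 19:45–22:00.
Zheng → UTC: 06:30–07:00, 07:15–10:15, 10:30–11:15, 12:00–13:00.
Noor ∩ Thandi: 11:15–13:30.
Noor ∩ Thandi ∩ Jun: (none).
Noor ∩ Thandi ∩ Jun ∩ Zheng: (none).
Windows ≥ 75 min: (none).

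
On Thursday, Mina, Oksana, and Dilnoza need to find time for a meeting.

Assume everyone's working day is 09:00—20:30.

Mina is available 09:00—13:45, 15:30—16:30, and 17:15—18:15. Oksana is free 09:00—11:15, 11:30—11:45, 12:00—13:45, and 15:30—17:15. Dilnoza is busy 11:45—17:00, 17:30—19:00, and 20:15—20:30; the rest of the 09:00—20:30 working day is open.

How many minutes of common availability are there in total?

150 minutes

Dilnoza free within 09:00–20:30: 09:00–11:45, 17:00–17:30, 19:00–20:15.
Mina ∩ Oksana: 09:00–11:15, 11:30–11:45, 12:00–13:45, 15:30–16:30.
Mina ∩ Oksana ∩ Dilnoza: 09:00–11:15, 11:30–11:45.
Total common minutes: 135 + 15 = 150.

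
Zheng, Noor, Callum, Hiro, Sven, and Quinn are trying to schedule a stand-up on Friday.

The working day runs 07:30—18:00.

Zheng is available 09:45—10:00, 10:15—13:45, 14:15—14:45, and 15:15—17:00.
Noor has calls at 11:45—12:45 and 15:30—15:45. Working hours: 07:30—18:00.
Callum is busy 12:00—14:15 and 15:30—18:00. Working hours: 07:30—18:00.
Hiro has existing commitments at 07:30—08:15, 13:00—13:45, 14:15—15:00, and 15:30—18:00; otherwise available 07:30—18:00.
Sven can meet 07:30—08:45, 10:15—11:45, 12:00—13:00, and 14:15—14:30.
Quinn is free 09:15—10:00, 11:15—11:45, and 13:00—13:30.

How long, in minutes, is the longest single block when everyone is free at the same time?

Noor free within 07:30–18:00: 07:30–11:45, 12:45–15:30, 15:45–18:00.
Callum free within 07:30–18:00: 07:30–12:00, 14:15–15:30.
Hiro free within 07:30–18:00: 08:15–13:00, 13:45–14:15, 15:00–15:30.
Zheng ∩ Noor: 09:45–10:00, 10:15–11:45, 12:45–13:45, 14:15–14:45, 15:15–15:30, 15:45–17:00.
Zheng ∩ Noor ∩ Callum: 09:45–10:00, 10:15–11:45, 14:15–14:45, 15:15–15:30.
Zheng ∩ Noor ∩ Callum ∩ Hiro: 09:45–10:00, 10:15–11:45, 15:15–15:30.
Zheng ∩ Noor ∩ Callum ∩ Hiro ∩ Sven: 10:15–11:45.
Zheng ∩ Noor ∩ Callum ∩ Hiro ∩ Sven ∩ Quinn: 11:15–11:45.
Single common window of 30 minutes.

30 minutes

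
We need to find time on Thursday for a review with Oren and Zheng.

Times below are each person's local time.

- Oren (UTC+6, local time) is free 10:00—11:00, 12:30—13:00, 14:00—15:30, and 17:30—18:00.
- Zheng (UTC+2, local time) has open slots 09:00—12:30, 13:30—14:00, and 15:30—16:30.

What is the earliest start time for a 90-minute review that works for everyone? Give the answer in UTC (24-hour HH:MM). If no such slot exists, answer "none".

Oren → UTC: 04:00–05:00, 06:30–07:00, 08:00–09:30, 11:30–12:00.
Zheng → UTC: 07:00–10:30, 11:30–12:00, 13:30–14:30.
Oren ∩ Zheng: 08:00–09:30, 11:30–12:00.
Windows ≥ 90 min: 08:00–09:30.
Earliest such window starts at 08:00.

08:00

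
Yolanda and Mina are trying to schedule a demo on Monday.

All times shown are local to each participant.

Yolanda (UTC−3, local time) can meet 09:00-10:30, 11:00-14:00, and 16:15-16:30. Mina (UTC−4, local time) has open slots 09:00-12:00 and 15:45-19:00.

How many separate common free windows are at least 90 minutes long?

Yolanda → UTC: 12:00–13:30, 14:00–17:00, 19:15–19:30.
Mina → UTC: 13:00–16:00, 19:45–23:00.
Yolanda ∩ Mina: 13:00–13:30, 14:00–16:00.
Windows ≥ 90 min: 14:00–16:00.
That's 1 window.

1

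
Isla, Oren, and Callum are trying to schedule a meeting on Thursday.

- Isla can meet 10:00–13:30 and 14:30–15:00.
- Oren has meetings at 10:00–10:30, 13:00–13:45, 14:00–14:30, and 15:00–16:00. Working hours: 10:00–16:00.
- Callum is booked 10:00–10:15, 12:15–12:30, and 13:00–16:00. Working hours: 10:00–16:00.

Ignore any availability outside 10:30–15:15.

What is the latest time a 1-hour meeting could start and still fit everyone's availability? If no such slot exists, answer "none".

Oren free within 10:00–16:00: 10:30–13:00, 13:45–14:00, 14:30–15:00.
Callum free within 10:00–16:00: 10:15–12:15, 12:30–13:00.
Isla ∩ Oren: 10:30–13:00, 14:30–15:00.
Isla ∩ Oren ∩ Callum: 10:30–12:15, 12:30–13:00.
Restricted to 10:30–15:15: 10:30–12:15, 12:30–13:00.
Windows ≥ 60 min: 10:30–12:15.
Latest start in the last window 10:30–12:15 is 12:15 − 60 min = 11:15.

11:15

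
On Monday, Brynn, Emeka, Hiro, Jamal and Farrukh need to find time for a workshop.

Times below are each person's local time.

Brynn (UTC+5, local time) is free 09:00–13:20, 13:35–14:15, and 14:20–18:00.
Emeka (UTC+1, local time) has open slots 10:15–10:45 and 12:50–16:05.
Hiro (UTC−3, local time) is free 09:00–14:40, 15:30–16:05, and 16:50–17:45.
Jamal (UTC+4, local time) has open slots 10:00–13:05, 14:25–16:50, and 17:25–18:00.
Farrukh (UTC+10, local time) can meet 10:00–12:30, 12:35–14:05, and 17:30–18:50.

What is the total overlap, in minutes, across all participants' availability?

0 minutes

Brynn → UTC: 04:00–08:20, 08:35–09:15, 09:20–13:00.
Emeka → UTC: 09:15–09:45, 11:50–15:05.
Hiro → UTC: 12:00–17:40, 18:30–19:05, 19:50–20:45.
Jamal → UTC: 06:00–09:05, 10:25–12:50, 13:25–14:00.
Farrukh → UTC: 00:00–02:30, 02:35–04:05, 07:30–08:50.
Brynn ∩ Emeka: 09:20–09:45, 11:50–13:00.
Brynn ∩ Emeka ∩ Hiro: 12:00–13:00.
Brynn ∩ Emeka ∩ Hiro ∩ Jamal: 12:00–12:50.
Brynn ∩ Emeka ∩ Hiro ∩ Jamal ∩ Farrukh: (none).
Total common minutes: 0.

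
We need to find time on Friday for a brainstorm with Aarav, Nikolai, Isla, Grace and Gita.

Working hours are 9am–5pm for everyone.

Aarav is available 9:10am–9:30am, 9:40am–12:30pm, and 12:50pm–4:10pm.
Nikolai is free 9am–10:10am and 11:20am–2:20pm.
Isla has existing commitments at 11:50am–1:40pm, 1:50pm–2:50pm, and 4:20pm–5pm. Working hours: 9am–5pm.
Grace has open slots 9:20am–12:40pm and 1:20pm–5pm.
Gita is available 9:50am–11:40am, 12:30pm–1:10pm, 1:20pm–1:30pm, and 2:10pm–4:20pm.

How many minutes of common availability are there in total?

40 minutes

Isla free within 09:00–17:00: 09:00–11:50, 13:40–13:50, 14:50–16:20.
Aarav ∩ Nikolai: 09:10–09:30, 09:40–10:10, 11:20–12:30, 12:50–14:20.
Aarav ∩ Nikolai ∩ Isla: 09:10–09:30, 09:40–10:10, 11:20–11:50, 13:40–13:50.
Aarav ∩ Nikolai ∩ Isla ∩ Grace: 09:20–09:30, 09:40–10:10, 11:20–11:50, 13:40–13:50.
Aarav ∩ Nikolai ∩ Isla ∩ Grace ∩ Gita: 09:50–10:10, 11:20–11:40.
Total common minutes: 20 + 20 = 40.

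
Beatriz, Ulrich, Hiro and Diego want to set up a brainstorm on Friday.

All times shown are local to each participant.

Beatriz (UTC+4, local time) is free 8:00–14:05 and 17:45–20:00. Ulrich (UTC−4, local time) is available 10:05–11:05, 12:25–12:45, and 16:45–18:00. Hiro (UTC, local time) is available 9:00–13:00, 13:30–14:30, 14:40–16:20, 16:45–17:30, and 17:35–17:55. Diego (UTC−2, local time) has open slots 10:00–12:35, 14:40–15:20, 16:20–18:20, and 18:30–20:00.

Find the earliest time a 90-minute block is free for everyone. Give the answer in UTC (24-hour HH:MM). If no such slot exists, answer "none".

Beatriz → UTC: 04:00–10:05, 13:45–16:00.
Ulrich → UTC: 14:05–15:05, 16:25–16:45, 20:45–22:00.
Hiro → UTC: 09:00–13:00, 13:30–14:30, 14:40–16:20, 16:45–17:30, 17:35–17:55.
Diego → UTC: 12:00–14:35, 16:40–17:20, 18:20–20:20, 20:30–22:00.
Beatriz ∩ Ulrich: 14:05–15:05.
Beatriz ∩ Ulrich ∩ Hiro: 14:05–14:30, 14:40–15:05.
Beatriz ∩ Ulrich ∩ Hiro ∩ Diego: 14:05–14:30.
Windows ≥ 90 min: (none).

none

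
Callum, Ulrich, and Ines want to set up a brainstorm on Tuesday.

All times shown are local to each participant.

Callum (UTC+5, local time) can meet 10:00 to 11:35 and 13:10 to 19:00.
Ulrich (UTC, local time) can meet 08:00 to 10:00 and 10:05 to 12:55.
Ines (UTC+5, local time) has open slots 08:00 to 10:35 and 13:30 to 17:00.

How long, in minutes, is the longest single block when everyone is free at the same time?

115 minutes

Callum → UTC: 05:00–06:35, 08:10–14:00.
Ulrich → UTC: 08:00–10:00, 10:05–12:55.
Ines → UTC: 03:00–05:35, 08:30–12:00.
Callum ∩ Ulrich: 08:10–10:00, 10:05–12:55.
Callum ∩ Ulrich ∩ Ines: 08:30–10:00, 10:05–12:00.
Common window lengths: 90, 115 min; longest is 115.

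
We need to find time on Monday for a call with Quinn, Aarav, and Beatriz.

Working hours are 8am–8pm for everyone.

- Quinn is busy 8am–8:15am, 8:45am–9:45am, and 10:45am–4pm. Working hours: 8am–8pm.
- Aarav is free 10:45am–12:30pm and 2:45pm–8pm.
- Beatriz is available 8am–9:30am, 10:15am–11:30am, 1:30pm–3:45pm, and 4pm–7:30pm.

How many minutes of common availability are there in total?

210 minutes

Quinn free within 08:00–20:00: 08:15–08:45, 09:45–10:45, 16:00–20:00.
Quinn ∩ Aarav: 16:00–20:00.
Quinn ∩ Aarav ∩ Beatriz: 16:00–19:30.
Total common minutes: 210.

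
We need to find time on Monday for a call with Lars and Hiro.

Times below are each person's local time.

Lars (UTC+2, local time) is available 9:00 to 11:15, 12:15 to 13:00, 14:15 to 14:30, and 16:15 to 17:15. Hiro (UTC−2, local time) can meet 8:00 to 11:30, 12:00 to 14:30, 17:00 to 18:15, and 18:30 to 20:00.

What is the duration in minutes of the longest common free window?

60 minutes

Lars → UTC: 07:00–09:15, 10:15–11:00, 12:15–12:30, 14:15–15:15.
Hiro → UTC: 10:00–13:30, 14:00–16:30, 19:00–20:15, 20:30–22:00.
Lars ∩ Hiro: 10:15–11:00, 12:15–12:30, 14:15–15:15.
Common window lengths: 45, 15, 60 min; longest is 60.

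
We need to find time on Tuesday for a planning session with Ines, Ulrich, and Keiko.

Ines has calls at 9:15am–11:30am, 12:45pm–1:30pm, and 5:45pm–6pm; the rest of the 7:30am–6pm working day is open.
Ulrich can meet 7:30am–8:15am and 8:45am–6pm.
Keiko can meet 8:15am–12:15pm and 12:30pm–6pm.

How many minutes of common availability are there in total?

Ines free within 07:30–18:00: 07:30–09:15, 11:30–12:45, 13:30–17:45.
Ines ∩ Ulrich: 07:30–08:15, 08:45–09:15, 11:30–12:45, 13:30–17:45.
Ines ∩ Ulrich ∩ Keiko: 08:45–09:15, 11:30–12:15, 12:30–12:45, 13:30–17:45.
Total common minutes: 30 + 45 + 15 + 255 = 345.

345 minutes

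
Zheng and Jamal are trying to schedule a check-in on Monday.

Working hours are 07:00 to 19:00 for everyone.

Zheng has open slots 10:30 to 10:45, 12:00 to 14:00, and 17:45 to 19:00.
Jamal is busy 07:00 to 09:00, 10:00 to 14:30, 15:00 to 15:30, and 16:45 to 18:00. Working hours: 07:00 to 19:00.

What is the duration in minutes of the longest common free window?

60 minutes

Jamal free within 07:00–19:00: 09:00–10:00, 14:30–15:00, 15:30–16:45, 18:00–19:00.
Zheng ∩ Jamal: 18:00–19:00.
Single common window of 60 minutes.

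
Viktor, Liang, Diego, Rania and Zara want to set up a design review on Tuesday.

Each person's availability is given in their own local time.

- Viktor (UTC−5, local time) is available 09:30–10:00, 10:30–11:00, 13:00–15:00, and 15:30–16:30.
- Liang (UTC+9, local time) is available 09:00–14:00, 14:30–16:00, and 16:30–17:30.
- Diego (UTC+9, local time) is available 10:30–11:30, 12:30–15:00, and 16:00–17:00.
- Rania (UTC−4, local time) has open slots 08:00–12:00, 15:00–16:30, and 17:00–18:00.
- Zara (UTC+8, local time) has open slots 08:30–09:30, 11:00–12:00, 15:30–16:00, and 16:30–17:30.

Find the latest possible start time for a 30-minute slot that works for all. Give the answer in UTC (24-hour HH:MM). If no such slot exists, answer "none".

none

Viktor → UTC: 14:30–15:00, 15:30–16:00, 18:00–20:00, 20:30–21:30.
Liang → UTC: 00:00–05:00, 05:30–07:00, 07:30–08:30.
Diego → UTC: 01:30–02:30, 03:30–06:00, 07:00–08:00.
Rania → UTC: 12:00–16:00, 19:00–20:30, 21:00–22:00.
Zara → UTC: 00:30–01:30, 03:00–04:00, 07:30–08:00, 08:30–09:30.
Viktor ∩ Liang: (none).
Viktor ∩ Liang ∩ Diego: (none).
Viktor ∩ Liang ∩ Diego ∩ Rania: (none).
Viktor ∩ Liang ∩ Diego ∩ Rania ∩ Zara: (none).
Windows ≥ 30 min: (none).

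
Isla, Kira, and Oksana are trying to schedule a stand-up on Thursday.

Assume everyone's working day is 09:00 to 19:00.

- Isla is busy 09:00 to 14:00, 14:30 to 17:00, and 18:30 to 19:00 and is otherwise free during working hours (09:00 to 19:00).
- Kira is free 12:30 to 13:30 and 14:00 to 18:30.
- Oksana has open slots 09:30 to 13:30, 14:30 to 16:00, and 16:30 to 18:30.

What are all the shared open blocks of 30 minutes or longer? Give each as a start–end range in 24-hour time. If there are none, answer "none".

17:00–18:30

Isla free within 09:00–19:00: 14:00–14:30, 17:00–18:30.
Isla ∩ Kira: 14:00–14:30, 17:00–18:30.
Isla ∩ Kira ∩ Oksana: 17:00–18:30.
Windows ≥ 30 min: 17:00–18:30.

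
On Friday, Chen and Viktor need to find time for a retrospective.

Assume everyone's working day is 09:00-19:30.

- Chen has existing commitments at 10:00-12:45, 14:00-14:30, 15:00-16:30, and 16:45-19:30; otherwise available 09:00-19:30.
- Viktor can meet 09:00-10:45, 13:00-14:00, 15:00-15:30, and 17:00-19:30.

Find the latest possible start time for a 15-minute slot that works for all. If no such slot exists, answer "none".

13:45

Chen free within 09:00–19:30: 09:00–10:00, 12:45–14:00, 14:30–15:00, 16:30–16:45.
Chen ∩ Viktor: 09:00–10:00, 13:00–14:00.
Windows ≥ 15 min: 09:00–10:00, 13:00–14:00.
Latest start in the last window 13:00–14:00 is 14:00 − 15 min = 13:45.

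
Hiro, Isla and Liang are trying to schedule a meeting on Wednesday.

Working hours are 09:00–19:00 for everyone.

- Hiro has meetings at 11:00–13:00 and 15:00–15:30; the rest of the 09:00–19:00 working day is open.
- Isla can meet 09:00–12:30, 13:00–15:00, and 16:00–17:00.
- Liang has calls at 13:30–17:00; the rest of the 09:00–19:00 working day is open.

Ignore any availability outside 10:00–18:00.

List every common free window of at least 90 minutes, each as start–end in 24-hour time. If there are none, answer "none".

Hiro free within 09:00–19:00: 09:00–11:00, 13:00–15:00, 15:30–19:00.
Liang free within 09:00–19:00: 09:00–13:30, 17:00–19:00.
Hiro ∩ Isla: 09:00–11:00, 13:00–15:00, 16:00–17:00.
Hiro ∩ Isla ∩ Liang: 09:00–11:00, 13:00–13:30.
Restricted to 10:00–18:00: 10:00–11:00, 13:00–13:30.
Windows ≥ 90 min: (none).

none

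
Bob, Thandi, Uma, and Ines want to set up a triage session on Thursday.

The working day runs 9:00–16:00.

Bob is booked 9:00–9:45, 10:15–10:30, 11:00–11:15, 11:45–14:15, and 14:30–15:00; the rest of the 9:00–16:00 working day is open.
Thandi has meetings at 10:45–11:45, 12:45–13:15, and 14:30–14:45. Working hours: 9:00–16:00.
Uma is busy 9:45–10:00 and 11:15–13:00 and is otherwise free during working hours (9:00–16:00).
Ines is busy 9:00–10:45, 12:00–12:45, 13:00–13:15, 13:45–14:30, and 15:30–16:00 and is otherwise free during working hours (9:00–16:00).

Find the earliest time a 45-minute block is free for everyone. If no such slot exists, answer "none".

none

Bob free within 09:00–16:00: 09:45–10:15, 10:30–11:00, 11:15–11:45, 14:15–14:30, 15:00–16:00.
Thandi free within 09:00–16:00: 09:00–10:45, 11:45–12:45, 13:15–14:30, 14:45–16:00.
Uma free within 09:00–16:00: 09:00–09:45, 10:00–11:15, 13:00–16:00.
Ines free within 09:00–16:00: 10:45–12:00, 12:45–13:00, 13:15–13:45, 14:30–15:30.
Bob ∩ Thandi: 09:45–10:15, 10:30–10:45, 14:15–14:30, 15:00–16:00.
Bob ∩ Thandi ∩ Uma: 10:00–10:15, 10:30–10:45, 14:15–14:30, 15:00–16:00.
Bob ∩ Thandi ∩ Uma ∩ Ines: 15:00–15:30.
Windows ≥ 45 min: (none).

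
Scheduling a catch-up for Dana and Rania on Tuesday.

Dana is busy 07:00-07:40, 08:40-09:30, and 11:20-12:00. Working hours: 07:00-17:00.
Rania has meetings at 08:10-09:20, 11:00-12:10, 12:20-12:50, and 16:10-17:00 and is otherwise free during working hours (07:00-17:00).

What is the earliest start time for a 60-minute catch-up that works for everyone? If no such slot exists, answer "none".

09:30

Dana free within 07:00–17:00: 07:40–08:40, 09:30–11:20, 12:00–17:00.
Rania free within 07:00–17:00: 07:00–08:10, 09:20–11:00, 12:10–12:20, 12:50–16:10.
Dana ∩ Rania: 07:40–08:10, 09:30–11:00, 12:10–12:20, 12:50–16:10.
Windows ≥ 60 min: 09:30–11:00, 12:50–16:10.
Earliest such window starts at 09:30.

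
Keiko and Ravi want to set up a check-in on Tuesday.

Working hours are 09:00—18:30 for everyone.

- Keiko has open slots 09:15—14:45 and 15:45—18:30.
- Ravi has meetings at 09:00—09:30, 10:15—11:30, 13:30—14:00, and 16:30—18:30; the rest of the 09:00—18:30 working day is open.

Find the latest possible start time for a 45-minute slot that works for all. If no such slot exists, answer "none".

15:45

Ravi free within 09:00–18:30: 09:30–10:15, 11:30–13:30, 14:00–16:30.
Keiko ∩ Ravi: 09:30–10:15, 11:30–13:30, 14:00–14:45, 15:45–16:30.
Windows ≥ 45 min: 09:30–10:15, 11:30–13:30, 14:00–14:45, 15:45–16:30.
Latest start in the last window 15:45–16:30 is 16:30 − 45 min = 15:45.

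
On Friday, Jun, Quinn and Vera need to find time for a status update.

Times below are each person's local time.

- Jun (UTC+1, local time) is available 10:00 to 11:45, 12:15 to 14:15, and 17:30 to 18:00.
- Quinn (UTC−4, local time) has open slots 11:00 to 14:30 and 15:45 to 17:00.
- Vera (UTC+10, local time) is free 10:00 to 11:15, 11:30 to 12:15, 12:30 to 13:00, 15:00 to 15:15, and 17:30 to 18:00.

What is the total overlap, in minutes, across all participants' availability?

Jun → UTC: 09:00–10:45, 11:15–13:15, 16:30–17:00.
Quinn → UTC: 15:00–18:30, 19:45–21:00.
Vera → UTC: 00:00–01:15, 01:30–02:15, 02:30–03:00, 05:00–05:15, 07:30–08:00.
Jun ∩ Quinn: 16:30–17:00.
Jun ∩ Quinn ∩ Vera: (none).
Total common minutes: 0.

0 minutes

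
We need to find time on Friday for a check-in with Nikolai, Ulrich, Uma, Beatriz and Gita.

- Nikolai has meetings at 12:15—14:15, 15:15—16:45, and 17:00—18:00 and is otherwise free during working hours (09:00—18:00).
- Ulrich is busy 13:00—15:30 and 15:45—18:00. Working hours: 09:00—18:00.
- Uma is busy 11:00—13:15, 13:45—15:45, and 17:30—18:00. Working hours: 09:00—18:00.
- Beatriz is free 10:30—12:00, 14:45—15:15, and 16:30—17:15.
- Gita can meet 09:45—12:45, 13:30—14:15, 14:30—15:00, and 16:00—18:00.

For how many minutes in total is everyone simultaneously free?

Nikolai free within 09:00–18:00: 09:00–12:15, 14:15–15:15, 16:45–17:00.
Ulrich free within 09:00–18:00: 09:00–13:00, 15:30–15:45.
Uma free within 09:00–18:00: 09:00–11:00, 13:15–13:45, 15:45–17:30.
Nikolai ∩ Ulrich: 09:00–12:15.
Nikolai ∩ Ulrich ∩ Uma: 09:00–11:00.
Nikolai ∩ Ulrich ∩ Uma ∩ Beatriz: 10:30–11:00.
Nikolai ∩ Ulrich ∩ Uma ∩ Beatriz ∩ Gita: 10:30–11:00.
Total common minutes: 30.

30 minutes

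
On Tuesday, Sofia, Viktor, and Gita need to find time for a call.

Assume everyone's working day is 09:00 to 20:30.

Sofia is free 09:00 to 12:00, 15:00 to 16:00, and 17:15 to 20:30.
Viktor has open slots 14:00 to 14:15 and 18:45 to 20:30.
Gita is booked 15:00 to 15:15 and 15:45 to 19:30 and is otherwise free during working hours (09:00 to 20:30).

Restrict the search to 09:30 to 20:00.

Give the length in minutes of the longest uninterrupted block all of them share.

Gita free within 09:00–20:30: 09:00–15:00, 15:15–15:45, 19:30–20:30.
Sofia ∩ Viktor: 18:45–20:30.
Sofia ∩ Viktor ∩ Gita: 19:30–20:30.
Restricted to 09:30–20:00: 19:30–20:00.
Single common window of 30 minutes.

30 minutes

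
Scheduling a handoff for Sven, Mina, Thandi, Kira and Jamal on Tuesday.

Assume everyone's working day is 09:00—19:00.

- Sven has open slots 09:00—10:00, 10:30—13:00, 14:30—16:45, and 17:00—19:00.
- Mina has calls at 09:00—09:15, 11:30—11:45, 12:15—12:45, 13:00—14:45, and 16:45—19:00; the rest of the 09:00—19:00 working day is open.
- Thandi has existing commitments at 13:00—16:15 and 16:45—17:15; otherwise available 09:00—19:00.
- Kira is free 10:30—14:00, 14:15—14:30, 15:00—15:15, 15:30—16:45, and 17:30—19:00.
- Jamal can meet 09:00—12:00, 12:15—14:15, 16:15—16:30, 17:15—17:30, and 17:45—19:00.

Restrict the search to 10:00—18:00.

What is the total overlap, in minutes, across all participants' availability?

Mina free within 09:00–19:00: 09:15–11:30, 11:45–12:15, 12:45–13:00, 14:45–16:45.
Thandi free within 09:00–19:00: 09:00–13:00, 16:15–16:45, 17:15–19:00.
Sven ∩ Mina: 09:15–10:00, 10:30–11:30, 11:45–12:15, 12:45–13:00, 14:45–16:45.
Sven ∩ Mina ∩ Thandi: 09:15–10:00, 10:30–11:30, 11:45–12:15, 12:45–13:00, 16:15–16:45.
Sven ∩ Mina ∩ Thandi ∩ Kira: 10:30–11:30, 11:45–12:15, 12:45–13:00, 16:15–16:45.
Sven ∩ Mina ∩ Thandi ∩ Kira ∩ Jamal: 10:30–11:30, 11:45–12:00, 12:45–13:00, 16:15–16:30.
Restricted to 10:00–18:00: 10:30–11:30, 11:45–12:00, 12:45–13:00, 16:15–16:30.
Total common minutes: 60 + 15 + 15 + 15 = 105.

105 minutes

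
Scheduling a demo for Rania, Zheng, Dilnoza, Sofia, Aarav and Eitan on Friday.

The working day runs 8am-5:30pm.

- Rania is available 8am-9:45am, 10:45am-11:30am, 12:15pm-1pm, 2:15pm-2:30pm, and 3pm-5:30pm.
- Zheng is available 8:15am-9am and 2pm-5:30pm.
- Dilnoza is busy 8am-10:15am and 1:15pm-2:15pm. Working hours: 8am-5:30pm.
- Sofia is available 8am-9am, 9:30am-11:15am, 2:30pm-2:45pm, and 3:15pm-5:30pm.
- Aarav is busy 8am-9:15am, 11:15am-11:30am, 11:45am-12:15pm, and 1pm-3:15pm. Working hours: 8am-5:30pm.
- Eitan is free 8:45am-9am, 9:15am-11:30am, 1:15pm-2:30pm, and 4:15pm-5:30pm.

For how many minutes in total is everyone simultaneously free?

75 minutes

Dilnoza free within 08:00–17:30: 10:15–13:15, 14:15–17:30.
Aarav free within 08:00–17:30: 09:15–11:15, 11:30–11:45, 12:15–13:00, 15:15–17:30.
Rania ∩ Zheng: 08:15–09:00, 14:15–14:30, 15:00–17:30.
Rania ∩ Zheng ∩ Dilnoza: 14:15–14:30, 15:00–17:30.
Rania ∩ Zheng ∩ Dilnoza ∩ Sofia: 15:15–17:30.
Rania ∩ Zheng ∩ Dilnoza ∩ Sofia ∩ Aarav: 15:15–17:30.
Rania ∩ Zheng ∩ Dilnoza ∩ Sofia ∩ Aarav ∩ Eitan: 16:15–17:30.
Total common minutes: 75.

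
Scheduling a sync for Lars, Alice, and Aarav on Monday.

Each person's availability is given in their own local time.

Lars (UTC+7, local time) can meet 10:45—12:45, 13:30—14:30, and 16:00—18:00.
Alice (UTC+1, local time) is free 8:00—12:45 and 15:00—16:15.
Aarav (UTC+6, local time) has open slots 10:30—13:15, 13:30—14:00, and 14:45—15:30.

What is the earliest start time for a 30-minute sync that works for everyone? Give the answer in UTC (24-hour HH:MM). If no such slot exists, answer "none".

Lars → UTC: 03:45–05:45, 06:30–07:30, 09:00–11:00.
Alice → UTC: 07:00–11:45, 14:00–15:15.
Aarav → UTC: 04:30–07:15, 07:30–08:00, 08:45–09:30.
Lars ∩ Alice: 07:00–07:30, 09:00–11:00.
Lars ∩ Alice ∩ Aarav: 07:00–07:15, 09:00–09:30.
Windows ≥ 30 min: 09:00–09:30.
Earliest such window starts at 09:00.

09:00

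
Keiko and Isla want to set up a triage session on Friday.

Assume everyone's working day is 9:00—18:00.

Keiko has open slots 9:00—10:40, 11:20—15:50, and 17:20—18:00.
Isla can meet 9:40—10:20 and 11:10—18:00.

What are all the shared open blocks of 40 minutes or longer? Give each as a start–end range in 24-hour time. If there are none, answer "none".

Keiko ∩ Isla: 09:40–10:20, 11:20–15:50, 17:20–18:00.
Windows ≥ 40 min: 09:40–10:20, 11:20–15:50, 17:20–18:00.

09:40–10:20, 11:20–15:50, 17:20–18:00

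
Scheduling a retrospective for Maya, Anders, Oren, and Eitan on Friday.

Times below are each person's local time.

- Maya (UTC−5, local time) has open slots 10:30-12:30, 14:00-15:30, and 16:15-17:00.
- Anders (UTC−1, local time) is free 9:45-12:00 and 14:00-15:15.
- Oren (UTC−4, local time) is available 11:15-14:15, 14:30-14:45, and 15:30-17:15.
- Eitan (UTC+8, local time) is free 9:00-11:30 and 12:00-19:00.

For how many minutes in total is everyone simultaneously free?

Maya → UTC: 15:30–17:30, 19:00–20:30, 21:15–22:00.
Anders → UTC: 10:45–13:00, 15:00–16:15.
Oren → UTC: 15:15–18:15, 18:30–18:45, 19:30–21:15.
Eitan → UTC: 01:00–03:30, 04:00–11:00.
Maya ∩ Anders: 15:30–16:15.
Maya ∩ Anders ∩ Oren: 15:30–16:15.
Maya ∩ Anders ∩ Oren ∩ Eitan: (none).
Total common minutes: 0.

0 minutes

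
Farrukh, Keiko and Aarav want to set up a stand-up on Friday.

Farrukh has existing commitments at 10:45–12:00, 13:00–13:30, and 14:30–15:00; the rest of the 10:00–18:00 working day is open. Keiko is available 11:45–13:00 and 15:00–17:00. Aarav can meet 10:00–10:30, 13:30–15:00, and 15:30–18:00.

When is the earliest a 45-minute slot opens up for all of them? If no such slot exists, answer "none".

15:30

Farrukh free within 10:00–18:00: 10:00–10:45, 12:00–13:00, 13:30–14:30, 15:00–18:00.
Farrukh ∩ Keiko: 12:00–13:00, 15:00–17:00.
Farrukh ∩ Keiko ∩ Aarav: 15:30–17:00.
Windows ≥ 45 min: 15:30–17:00.
Earliest such window starts at 15:30.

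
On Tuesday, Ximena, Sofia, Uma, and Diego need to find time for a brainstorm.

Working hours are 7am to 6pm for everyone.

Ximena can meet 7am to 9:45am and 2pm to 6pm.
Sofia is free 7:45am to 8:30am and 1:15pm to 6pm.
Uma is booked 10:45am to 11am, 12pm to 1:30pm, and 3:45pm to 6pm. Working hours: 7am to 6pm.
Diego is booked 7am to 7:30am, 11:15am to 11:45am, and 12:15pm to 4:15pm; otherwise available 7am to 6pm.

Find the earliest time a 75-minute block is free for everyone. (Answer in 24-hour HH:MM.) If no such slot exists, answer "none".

Uma free within 07:00–18:00: 07:00–10:45, 11:00–12:00, 13:30–15:45.
Diego free within 07:00–18:00: 07:30–11:15, 11:45–12:15, 16:15–18:00.
Ximena ∩ Sofia: 07:45–08:30, 14:00–18:00.
Ximena ∩ Sofia ∩ Uma: 07:45–08:30, 14:00–15:45.
Ximena ∩ Sofia ∩ Uma ∩ Diego: 07:45–08:30.
Windows ≥ 75 min: (none).

none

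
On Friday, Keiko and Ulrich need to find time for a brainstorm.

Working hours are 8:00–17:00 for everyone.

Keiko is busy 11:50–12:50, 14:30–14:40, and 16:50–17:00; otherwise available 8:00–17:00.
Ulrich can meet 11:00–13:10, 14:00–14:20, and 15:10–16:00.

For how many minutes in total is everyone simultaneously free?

140 minutes

Keiko free within 08:00–17:00: 08:00–11:50, 12:50–14:30, 14:40–16:50.
Keiko ∩ Ulrich: 11:00–11:50, 12:50–13:10, 14:00–14:20, 15:10–16:00.
Total common minutes: 50 + 20 + 20 + 50 = 140.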